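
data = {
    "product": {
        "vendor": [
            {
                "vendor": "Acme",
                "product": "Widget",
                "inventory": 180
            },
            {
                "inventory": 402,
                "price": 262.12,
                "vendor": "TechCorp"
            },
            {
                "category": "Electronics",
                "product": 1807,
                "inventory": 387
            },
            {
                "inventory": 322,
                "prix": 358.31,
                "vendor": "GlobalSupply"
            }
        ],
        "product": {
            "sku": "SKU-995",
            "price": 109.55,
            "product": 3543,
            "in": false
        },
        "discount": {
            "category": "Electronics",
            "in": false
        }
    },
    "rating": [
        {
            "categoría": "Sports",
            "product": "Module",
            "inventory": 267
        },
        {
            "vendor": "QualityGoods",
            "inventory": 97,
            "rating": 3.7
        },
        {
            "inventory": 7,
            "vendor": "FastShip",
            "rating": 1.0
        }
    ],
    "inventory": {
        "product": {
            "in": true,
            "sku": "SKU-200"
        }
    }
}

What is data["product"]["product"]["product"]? 3543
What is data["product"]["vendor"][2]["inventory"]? 387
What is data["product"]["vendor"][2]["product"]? 1807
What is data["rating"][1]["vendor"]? "QualityGoods"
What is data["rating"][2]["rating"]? 1.0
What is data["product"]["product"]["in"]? False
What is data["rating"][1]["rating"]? 3.7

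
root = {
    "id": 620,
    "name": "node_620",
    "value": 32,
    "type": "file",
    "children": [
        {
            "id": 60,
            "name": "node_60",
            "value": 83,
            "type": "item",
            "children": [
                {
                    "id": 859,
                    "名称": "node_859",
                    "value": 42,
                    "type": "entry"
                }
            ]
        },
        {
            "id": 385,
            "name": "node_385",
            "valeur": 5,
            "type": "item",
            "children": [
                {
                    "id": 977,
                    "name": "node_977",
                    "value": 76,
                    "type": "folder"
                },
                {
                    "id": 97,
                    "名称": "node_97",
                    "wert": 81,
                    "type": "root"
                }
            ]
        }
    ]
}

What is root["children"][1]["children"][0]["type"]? "folder"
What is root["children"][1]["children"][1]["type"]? "root"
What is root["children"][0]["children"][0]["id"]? 859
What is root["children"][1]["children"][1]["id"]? 97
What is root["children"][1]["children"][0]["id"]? 977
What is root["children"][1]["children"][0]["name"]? "node_977"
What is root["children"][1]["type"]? "item"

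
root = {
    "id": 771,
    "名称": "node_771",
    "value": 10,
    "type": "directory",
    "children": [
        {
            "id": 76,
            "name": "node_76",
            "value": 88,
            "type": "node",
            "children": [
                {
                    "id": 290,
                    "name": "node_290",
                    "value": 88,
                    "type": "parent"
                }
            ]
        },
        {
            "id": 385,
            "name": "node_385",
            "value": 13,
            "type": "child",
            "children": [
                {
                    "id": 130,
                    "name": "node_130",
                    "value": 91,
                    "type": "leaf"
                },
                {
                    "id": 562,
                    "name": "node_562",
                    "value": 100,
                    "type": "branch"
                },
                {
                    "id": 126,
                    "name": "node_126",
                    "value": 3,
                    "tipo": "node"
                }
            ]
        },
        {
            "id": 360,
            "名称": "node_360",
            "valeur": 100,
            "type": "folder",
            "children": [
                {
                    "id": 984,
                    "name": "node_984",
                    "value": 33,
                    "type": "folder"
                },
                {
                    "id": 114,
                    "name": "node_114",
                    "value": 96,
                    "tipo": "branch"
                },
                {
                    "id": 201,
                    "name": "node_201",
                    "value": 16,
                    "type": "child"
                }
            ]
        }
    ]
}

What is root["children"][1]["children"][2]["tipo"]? "node"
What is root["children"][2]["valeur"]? 100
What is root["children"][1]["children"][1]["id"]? 562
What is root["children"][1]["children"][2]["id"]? 126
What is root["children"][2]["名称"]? "node_360"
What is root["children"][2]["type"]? "folder"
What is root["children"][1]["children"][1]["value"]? 100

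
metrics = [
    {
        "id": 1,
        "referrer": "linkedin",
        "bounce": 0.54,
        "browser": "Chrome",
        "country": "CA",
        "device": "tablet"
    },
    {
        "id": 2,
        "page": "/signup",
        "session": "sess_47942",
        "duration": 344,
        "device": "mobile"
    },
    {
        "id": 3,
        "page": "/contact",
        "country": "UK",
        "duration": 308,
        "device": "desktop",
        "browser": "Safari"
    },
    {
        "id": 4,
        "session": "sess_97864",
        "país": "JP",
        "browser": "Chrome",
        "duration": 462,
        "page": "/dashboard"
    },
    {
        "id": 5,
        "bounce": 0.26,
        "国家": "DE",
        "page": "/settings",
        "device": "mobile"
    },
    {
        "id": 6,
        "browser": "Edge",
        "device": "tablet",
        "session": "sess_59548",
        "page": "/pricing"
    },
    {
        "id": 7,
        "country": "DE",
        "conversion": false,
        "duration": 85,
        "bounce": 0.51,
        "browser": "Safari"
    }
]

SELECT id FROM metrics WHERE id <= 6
[1, 2, 3, 4, 5, 6]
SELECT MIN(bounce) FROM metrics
0.26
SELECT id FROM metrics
[1, 2, 3, 4, 5, 6, 7]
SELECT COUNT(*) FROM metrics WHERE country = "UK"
1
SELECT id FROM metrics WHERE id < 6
[1, 2, 3, 4, 5]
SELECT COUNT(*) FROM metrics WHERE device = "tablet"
2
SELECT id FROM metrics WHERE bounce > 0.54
[]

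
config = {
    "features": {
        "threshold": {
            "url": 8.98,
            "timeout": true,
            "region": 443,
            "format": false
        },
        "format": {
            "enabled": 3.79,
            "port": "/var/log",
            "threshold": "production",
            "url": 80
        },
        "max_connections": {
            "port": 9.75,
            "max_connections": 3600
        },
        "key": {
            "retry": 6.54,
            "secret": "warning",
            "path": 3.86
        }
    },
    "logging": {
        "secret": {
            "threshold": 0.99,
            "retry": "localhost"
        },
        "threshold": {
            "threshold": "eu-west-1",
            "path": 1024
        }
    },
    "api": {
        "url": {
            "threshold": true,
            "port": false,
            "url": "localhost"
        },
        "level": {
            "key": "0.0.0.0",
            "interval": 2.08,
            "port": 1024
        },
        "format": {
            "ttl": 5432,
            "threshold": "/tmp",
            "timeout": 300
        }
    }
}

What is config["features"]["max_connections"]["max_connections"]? 3600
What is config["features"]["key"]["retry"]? 6.54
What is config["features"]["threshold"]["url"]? 8.98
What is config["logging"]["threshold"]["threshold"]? "eu-west-1"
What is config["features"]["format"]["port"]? "/var/log"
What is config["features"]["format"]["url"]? 80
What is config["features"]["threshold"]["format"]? False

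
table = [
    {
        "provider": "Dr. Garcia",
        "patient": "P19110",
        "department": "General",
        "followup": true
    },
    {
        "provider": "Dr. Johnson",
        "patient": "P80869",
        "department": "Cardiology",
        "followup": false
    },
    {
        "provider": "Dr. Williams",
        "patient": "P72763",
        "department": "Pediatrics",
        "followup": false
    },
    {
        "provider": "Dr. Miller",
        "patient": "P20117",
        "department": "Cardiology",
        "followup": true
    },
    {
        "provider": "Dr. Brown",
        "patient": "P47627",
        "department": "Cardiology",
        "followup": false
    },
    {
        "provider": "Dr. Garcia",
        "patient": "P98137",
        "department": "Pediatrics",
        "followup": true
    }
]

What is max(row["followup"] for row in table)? True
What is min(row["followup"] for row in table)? False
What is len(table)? 6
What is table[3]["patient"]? "P20117"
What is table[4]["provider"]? "Dr. Brown"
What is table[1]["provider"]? "Dr. Johnson"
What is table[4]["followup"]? False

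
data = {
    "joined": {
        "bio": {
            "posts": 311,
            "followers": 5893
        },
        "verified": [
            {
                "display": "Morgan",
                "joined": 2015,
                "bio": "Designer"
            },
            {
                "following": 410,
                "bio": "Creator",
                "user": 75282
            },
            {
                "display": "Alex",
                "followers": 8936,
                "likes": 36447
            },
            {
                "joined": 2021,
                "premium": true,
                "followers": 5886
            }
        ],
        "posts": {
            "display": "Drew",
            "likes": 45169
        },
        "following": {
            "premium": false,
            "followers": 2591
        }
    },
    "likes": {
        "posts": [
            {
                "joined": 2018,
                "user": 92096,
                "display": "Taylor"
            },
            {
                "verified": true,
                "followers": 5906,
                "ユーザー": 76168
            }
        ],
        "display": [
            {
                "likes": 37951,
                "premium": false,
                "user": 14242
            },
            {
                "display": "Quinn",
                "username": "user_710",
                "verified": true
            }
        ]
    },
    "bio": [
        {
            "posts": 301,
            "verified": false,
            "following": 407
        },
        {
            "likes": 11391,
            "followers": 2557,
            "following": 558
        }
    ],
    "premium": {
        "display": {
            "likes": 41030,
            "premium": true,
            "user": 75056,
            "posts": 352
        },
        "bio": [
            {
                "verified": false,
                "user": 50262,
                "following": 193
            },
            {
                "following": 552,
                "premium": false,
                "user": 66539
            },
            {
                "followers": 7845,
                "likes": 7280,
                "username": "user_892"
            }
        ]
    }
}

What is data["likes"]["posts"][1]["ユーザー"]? 76168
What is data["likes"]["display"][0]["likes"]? 37951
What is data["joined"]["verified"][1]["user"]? 75282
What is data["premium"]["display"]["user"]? 75056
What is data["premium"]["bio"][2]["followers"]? 7845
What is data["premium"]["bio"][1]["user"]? 66539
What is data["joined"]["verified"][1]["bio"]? "Creator"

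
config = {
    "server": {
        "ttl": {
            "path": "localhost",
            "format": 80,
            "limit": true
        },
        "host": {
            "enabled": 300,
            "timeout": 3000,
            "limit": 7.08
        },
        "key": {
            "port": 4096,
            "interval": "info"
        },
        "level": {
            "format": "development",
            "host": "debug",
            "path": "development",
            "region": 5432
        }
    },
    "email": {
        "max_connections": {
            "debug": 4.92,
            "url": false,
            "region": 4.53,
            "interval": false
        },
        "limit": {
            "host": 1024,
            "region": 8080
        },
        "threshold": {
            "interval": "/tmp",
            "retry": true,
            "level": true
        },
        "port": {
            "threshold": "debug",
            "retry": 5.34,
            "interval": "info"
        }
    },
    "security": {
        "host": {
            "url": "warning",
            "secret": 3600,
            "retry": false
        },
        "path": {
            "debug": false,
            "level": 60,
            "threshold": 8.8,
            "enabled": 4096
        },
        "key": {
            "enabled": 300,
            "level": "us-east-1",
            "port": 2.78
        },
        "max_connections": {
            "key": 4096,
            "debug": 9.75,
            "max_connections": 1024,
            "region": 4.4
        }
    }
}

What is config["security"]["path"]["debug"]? False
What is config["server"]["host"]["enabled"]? 300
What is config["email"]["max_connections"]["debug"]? 4.92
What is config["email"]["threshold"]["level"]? True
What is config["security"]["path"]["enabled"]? 4096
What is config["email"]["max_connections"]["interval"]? False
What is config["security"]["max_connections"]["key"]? 4096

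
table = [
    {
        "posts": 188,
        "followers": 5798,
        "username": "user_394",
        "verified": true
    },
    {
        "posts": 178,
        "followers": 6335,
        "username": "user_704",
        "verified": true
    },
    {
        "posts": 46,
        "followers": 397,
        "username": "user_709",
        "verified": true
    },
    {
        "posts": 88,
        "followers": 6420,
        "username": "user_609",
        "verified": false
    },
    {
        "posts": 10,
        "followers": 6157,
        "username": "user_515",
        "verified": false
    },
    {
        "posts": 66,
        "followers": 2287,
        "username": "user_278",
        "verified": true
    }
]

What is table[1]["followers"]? 6335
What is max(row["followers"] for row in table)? 6420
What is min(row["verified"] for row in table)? False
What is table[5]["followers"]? 2287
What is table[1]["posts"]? 178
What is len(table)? 6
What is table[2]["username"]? "user_709"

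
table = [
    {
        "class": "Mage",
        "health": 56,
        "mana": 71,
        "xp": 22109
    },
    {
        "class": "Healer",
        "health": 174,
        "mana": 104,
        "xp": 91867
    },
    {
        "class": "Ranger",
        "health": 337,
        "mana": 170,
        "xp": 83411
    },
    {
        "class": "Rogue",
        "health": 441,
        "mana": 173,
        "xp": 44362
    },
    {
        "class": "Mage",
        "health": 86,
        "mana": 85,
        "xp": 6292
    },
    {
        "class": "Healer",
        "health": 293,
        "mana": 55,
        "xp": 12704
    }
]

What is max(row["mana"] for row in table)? 173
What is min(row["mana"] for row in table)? 55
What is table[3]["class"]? "Rogue"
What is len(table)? 6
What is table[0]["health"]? 56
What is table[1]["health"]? 174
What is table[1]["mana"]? 104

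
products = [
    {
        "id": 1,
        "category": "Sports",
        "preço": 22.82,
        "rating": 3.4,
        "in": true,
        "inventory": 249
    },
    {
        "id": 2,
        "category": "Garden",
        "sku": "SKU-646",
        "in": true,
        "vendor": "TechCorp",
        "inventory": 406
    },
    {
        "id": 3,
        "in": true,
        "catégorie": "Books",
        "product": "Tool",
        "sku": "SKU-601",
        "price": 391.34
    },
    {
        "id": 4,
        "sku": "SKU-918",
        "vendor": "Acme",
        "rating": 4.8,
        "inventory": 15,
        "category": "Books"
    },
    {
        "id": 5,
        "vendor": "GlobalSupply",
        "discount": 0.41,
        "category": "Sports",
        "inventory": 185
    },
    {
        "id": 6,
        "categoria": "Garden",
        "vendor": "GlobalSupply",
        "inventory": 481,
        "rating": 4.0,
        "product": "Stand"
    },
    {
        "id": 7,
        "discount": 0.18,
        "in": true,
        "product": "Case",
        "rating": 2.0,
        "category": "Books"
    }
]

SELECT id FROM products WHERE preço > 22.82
[]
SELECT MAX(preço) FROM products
22.82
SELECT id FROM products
[1, 2, 3, 4, 5, 6, 7]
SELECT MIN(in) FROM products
True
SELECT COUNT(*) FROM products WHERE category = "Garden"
1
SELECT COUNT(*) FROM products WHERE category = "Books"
2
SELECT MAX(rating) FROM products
4.8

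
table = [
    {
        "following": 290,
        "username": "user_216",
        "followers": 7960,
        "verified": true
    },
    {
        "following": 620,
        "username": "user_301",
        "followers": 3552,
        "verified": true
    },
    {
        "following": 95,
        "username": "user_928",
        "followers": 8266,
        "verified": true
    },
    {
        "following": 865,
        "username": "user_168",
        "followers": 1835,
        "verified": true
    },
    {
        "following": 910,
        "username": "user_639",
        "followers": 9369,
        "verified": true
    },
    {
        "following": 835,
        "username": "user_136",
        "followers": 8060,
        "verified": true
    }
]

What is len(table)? 6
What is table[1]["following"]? 620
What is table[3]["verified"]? True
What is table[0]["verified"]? True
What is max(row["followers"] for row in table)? 9369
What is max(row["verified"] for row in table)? True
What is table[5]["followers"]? 8060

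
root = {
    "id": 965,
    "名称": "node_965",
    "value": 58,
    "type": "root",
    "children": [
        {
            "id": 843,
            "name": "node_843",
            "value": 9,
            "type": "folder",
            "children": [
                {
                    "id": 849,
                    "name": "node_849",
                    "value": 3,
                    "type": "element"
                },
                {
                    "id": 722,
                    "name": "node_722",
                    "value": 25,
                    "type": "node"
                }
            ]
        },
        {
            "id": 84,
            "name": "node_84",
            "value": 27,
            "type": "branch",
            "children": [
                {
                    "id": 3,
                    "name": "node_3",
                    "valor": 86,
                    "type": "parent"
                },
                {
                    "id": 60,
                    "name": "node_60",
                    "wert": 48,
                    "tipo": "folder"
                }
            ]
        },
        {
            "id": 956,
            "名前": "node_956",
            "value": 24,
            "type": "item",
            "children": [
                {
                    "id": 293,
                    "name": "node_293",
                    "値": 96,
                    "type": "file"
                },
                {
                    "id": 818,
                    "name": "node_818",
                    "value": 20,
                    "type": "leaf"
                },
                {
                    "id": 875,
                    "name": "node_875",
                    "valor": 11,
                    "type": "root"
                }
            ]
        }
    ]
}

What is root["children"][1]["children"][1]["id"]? 60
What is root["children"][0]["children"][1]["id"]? 722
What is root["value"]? 58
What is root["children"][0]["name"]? "node_843"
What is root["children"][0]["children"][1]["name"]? "node_722"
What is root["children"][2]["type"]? "item"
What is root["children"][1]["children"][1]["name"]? "node_60"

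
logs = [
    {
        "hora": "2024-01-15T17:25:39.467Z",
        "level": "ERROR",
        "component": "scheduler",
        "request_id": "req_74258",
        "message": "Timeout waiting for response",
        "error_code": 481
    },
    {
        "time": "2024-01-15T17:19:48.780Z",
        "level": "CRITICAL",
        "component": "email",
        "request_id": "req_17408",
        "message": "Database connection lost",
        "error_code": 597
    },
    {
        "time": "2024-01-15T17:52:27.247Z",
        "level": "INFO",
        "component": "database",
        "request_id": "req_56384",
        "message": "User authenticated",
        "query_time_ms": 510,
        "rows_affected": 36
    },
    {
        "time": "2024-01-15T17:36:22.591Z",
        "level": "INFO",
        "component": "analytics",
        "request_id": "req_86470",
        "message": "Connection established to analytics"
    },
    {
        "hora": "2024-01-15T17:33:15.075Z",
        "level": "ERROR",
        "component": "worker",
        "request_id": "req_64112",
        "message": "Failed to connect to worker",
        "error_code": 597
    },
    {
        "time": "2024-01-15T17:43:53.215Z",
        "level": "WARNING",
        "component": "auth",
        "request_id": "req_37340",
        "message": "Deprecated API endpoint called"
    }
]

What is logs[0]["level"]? "ERROR"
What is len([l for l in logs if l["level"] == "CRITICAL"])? 1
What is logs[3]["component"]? "analytics"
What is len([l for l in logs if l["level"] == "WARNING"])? 1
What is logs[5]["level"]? "WARNING"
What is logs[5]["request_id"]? "req_37340"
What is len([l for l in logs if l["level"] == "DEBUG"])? 0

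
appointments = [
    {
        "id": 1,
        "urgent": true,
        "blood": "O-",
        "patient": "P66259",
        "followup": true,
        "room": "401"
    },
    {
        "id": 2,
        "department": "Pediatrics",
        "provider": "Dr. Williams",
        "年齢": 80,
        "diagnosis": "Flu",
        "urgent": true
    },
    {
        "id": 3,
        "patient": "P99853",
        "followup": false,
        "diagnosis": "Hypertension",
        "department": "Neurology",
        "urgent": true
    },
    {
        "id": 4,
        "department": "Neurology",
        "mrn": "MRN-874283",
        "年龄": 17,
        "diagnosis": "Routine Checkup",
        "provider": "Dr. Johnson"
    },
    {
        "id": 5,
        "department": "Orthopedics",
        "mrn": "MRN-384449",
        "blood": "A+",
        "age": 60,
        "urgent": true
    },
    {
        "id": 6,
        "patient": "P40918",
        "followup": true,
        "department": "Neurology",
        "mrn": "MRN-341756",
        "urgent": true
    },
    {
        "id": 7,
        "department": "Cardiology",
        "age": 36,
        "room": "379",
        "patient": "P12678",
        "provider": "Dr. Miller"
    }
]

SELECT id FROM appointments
[1, 2, 3, 4, 5, 6, 7]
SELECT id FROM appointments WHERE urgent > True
[]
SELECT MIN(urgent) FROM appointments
True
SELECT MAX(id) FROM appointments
7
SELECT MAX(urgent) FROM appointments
True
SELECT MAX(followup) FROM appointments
True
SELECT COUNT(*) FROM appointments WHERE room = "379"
1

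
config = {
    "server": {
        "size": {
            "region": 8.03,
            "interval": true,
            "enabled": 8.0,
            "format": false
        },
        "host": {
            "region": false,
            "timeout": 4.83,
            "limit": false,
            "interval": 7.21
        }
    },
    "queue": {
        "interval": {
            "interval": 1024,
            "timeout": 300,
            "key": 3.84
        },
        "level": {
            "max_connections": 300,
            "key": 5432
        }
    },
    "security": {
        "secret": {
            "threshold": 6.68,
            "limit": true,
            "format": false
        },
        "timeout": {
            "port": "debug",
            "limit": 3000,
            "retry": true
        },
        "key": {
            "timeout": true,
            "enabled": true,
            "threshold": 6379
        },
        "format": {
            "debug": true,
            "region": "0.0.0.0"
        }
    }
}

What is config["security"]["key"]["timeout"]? True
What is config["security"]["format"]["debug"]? True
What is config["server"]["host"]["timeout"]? 4.83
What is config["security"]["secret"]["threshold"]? 6.68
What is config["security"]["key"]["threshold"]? 6379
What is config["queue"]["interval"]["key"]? 3.84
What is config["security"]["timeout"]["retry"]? True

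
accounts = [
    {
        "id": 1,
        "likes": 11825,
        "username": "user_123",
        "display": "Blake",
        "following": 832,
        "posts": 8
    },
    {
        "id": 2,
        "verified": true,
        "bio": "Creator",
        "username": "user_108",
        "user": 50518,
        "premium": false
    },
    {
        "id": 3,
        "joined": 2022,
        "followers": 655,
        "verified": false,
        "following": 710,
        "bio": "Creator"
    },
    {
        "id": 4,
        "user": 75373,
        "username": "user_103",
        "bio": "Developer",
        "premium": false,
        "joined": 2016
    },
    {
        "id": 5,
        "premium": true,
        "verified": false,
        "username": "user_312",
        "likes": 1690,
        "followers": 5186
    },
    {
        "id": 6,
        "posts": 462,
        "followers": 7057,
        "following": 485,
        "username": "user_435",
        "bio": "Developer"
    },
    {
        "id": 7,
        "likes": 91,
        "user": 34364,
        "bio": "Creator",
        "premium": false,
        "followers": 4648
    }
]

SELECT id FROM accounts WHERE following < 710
[6]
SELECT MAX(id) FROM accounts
7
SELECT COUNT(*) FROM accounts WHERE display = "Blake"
1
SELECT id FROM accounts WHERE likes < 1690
[7]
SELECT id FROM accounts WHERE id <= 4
[1, 2, 3, 4]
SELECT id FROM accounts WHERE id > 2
[3, 4, 5, 6, 7]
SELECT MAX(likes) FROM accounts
11825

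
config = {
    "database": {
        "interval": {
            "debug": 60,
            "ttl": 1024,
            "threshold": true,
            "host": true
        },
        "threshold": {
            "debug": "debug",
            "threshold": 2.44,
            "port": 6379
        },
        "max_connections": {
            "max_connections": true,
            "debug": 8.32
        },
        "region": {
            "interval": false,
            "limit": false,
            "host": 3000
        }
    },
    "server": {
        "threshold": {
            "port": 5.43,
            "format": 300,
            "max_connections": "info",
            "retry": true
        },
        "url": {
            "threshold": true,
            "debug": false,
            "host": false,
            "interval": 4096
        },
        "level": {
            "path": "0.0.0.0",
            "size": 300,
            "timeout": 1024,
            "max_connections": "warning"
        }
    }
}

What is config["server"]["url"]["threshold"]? True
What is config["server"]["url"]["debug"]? False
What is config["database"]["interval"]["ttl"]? 1024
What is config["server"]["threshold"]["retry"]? True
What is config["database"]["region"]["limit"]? False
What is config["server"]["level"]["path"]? "0.0.0.0"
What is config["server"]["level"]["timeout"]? 1024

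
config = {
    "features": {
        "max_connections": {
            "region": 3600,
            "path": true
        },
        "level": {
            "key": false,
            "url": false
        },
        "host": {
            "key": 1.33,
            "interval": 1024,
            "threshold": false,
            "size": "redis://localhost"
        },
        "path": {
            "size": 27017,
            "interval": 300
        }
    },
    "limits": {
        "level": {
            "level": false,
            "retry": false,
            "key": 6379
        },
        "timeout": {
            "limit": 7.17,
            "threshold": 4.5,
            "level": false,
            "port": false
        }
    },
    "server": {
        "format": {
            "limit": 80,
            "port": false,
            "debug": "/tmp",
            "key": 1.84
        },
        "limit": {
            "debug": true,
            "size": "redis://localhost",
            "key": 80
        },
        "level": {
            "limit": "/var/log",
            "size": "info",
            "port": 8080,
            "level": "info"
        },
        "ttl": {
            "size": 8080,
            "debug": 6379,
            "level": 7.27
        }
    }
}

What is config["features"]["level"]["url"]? False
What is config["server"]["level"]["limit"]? "/var/log"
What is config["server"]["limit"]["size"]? "redis://localhost"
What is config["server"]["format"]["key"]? 1.84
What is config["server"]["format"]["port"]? False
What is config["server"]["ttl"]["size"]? 8080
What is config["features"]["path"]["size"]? 27017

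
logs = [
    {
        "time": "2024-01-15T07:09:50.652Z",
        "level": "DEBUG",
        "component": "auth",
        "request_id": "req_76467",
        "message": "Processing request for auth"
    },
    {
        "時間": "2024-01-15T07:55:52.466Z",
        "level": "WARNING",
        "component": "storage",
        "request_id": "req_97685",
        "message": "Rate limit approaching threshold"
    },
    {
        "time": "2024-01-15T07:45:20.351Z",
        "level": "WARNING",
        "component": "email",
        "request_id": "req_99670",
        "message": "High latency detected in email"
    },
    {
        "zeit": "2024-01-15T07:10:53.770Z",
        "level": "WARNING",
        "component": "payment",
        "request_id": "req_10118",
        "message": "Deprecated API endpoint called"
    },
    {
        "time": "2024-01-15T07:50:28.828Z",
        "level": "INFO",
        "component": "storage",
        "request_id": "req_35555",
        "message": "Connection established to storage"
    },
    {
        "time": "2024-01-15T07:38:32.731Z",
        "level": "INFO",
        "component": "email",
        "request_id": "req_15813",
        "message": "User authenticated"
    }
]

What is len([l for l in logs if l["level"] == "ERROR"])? 0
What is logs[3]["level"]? "WARNING"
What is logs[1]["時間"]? "2024-01-15T07:55:52.466Z"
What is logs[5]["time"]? "2024-01-15T07:38:32.731Z"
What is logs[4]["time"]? "2024-01-15T07:50:28.828Z"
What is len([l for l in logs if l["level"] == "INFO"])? 2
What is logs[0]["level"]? "DEBUG"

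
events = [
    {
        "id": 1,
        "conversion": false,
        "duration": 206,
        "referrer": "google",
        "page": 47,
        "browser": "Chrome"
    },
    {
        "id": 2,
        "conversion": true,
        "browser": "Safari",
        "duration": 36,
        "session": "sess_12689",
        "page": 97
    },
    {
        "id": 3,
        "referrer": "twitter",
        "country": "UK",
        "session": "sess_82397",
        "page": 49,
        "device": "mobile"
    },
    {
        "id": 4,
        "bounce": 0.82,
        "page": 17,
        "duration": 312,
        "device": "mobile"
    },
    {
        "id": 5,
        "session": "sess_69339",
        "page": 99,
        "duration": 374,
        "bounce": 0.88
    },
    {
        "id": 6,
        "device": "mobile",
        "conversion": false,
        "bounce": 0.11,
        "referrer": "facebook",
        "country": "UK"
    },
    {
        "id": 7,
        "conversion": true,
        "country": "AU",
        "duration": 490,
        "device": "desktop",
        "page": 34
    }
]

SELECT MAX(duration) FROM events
490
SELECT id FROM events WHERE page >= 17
[1, 2, 3, 4, 5, 7]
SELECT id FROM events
[1, 2, 3, 4, 5, 6, 7]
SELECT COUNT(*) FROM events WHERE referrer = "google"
1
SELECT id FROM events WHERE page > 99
[]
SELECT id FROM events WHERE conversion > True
[]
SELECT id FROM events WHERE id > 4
[5, 6, 7]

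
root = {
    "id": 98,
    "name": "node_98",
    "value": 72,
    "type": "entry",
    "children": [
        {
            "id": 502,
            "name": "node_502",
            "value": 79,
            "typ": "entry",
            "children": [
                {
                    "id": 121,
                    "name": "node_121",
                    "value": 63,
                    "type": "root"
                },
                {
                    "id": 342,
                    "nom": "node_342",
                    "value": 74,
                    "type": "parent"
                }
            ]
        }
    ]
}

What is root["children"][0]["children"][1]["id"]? 342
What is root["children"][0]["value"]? 79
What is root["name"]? "node_98"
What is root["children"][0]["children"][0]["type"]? "root"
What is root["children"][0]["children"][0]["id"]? 121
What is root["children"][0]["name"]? "node_502"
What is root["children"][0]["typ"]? "entry"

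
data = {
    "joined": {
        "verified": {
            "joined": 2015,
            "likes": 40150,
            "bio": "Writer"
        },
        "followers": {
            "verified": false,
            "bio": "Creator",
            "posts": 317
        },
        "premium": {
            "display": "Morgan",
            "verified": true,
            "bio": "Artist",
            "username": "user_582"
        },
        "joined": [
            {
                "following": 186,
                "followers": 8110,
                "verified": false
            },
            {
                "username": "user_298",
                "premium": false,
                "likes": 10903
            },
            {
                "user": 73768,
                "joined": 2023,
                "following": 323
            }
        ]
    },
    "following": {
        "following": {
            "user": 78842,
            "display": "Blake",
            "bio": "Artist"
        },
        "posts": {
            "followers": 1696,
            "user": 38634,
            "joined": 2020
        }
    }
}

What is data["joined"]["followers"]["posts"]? 317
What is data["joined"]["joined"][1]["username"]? "user_298"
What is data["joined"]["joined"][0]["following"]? 186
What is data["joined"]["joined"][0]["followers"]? 8110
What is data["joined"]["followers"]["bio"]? "Creator"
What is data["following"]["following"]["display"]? "Blake"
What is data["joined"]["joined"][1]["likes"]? 10903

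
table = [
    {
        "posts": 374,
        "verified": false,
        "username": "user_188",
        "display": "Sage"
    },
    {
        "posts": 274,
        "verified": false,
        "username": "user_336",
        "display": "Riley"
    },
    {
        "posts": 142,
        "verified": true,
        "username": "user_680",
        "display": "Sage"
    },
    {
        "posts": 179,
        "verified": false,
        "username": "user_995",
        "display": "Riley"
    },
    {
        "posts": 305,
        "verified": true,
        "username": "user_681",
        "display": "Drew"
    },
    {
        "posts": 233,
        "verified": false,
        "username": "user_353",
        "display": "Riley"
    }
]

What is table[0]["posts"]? 374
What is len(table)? 6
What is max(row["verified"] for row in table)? True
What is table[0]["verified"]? False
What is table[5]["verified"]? False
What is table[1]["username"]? "user_336"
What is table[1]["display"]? "Riley"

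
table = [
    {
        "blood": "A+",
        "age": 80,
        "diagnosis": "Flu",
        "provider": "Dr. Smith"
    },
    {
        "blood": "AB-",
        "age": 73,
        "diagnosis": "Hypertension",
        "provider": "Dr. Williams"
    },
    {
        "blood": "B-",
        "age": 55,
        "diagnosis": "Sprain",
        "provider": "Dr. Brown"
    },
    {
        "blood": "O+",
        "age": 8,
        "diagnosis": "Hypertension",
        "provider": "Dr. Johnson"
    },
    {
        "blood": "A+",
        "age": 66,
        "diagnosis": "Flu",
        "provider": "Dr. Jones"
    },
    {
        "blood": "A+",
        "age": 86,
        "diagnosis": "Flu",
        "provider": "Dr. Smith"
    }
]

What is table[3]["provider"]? "Dr. Johnson"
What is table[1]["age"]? 73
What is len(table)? 6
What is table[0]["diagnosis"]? "Flu"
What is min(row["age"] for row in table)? 8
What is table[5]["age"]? 86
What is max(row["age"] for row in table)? 86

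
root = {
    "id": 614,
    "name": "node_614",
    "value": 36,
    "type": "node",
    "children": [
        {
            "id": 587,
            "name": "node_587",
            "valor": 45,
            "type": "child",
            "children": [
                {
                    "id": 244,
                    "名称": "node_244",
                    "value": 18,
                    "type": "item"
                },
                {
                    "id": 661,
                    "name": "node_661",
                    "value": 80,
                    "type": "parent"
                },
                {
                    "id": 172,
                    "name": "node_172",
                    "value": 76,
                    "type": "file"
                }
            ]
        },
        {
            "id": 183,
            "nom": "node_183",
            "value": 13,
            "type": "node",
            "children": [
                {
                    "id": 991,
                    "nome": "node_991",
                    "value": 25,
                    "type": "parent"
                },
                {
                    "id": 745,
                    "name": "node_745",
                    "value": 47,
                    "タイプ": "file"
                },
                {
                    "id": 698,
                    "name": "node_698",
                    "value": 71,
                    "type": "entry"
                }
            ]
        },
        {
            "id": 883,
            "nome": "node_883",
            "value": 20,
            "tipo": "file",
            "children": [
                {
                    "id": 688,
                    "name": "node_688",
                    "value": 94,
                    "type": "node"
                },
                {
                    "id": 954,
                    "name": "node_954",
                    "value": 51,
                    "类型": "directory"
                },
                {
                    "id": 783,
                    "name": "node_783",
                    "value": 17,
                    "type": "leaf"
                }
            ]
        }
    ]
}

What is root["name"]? "node_614"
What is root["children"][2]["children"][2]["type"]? "leaf"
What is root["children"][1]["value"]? 13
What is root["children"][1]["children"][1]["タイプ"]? "file"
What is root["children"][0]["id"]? 587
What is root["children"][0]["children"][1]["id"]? 661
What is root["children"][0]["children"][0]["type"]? "item"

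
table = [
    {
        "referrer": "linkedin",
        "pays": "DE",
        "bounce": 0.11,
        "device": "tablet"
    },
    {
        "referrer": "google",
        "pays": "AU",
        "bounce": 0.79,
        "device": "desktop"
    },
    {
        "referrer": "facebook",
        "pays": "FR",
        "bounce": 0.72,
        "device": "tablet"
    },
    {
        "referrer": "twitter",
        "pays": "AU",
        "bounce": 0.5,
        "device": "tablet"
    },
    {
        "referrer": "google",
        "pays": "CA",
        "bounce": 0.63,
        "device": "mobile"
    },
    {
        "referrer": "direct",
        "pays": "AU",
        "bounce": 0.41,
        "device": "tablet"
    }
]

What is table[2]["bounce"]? 0.72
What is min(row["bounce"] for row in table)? 0.11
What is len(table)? 6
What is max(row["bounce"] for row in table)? 0.79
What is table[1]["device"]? "desktop"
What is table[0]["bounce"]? 0.11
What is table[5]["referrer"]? "direct"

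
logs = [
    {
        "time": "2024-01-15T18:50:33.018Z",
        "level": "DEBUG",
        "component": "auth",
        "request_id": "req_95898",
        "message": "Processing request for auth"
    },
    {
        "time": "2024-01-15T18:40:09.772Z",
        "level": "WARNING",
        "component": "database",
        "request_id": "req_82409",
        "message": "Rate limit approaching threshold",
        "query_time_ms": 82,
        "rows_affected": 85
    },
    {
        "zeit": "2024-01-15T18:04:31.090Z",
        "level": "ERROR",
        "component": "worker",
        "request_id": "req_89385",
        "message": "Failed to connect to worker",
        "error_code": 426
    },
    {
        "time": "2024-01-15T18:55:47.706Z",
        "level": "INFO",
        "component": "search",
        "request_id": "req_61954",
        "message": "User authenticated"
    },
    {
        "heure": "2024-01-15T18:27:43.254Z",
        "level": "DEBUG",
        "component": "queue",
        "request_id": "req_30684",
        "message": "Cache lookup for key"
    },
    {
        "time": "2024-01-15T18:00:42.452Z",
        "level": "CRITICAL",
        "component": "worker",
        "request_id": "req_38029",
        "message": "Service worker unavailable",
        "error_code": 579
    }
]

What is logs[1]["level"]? "WARNING"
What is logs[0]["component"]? "auth"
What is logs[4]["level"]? "DEBUG"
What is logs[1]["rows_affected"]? 85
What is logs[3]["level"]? "INFO"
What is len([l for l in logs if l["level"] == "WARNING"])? 1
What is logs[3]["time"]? "2024-01-15T18:55:47.706Z"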